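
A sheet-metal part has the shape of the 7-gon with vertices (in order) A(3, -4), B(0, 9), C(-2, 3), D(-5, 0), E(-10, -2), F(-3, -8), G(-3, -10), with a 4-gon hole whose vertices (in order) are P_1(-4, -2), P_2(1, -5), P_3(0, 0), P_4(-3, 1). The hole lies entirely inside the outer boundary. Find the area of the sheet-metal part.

80

Outer boundary:
Apply the surveyor's formula: 2A = Σ (x_i·y_{i+1} − x_{i+1}·y_i), indices taken mod 7.
A→B: (3)(9) − (0)(-4) = 27
B→C: (0)(3) − (-2)(9) = 18
C→D: (-2)(0) − (-5)(3) = 15
D→E: (-5)(-2) − (-10)(0) = 10
E→F: (-10)(-8) − (-3)(-2) = 74
F→G: (-3)(-10) − (-3)(-8) = 6
G→A: (-3)(-4) − (3)(-10) = 42
Σ = 192
Area = |Σ|/2 = 96.
Hole:
Apply the shoelace (surveyor's) formula: 2A = Σ (x_i·y_{i+1} − x_{i+1}·y_i), indices taken mod 4.
P_1→P_2: (-4)(-5) − (1)(-2) = 22
P_2→P_3: (1)(0) − (0)(-5) = 0
P_3→P_4: (0)(1) − (-3)(0) = 0
P_4→P_1: (-3)(-2) − (-4)(1) = 10
Σ = 32
Area = |Σ|/2 = 16.
Net area = 96 − 16 = 80.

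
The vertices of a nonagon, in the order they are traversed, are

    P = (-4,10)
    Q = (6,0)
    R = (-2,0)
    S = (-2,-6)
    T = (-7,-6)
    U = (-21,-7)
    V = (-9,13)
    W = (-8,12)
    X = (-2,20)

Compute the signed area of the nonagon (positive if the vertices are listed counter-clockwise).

-285.5

Σ = (-60) + (0) + (12) + (-30) + (-77) + (-336) + (-4) + (-136) + (60) = -571
Signed area = Σ/2 = -285.5 (negative ⇒ clockwise traversal).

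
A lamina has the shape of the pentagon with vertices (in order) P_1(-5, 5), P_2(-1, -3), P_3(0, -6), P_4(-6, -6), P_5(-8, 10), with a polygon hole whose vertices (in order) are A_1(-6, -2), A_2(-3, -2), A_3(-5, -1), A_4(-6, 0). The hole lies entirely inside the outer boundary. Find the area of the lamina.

Outer boundary:
Apply Gauss's area formula: 2A = Σ (x_i·y_{i+1} − x_{i+1}·y_i), indices taken mod 5.
Σ = (20) + (6) + (-36) + (-108) + (10) = -108
Area = |Σ|/2 = 54.
Hole:
Apply the surveyor's formula: 2A = Σ (x_i·y_{i+1} − x_{i+1}·y_i), indices taken mod 4.
Cross-terms: 6, -7, -6, 12  ⇒  Σ = 5
Area = |Σ|/2 = 2.5.
Net area = 54 − 2.5 = 51.5.

51.5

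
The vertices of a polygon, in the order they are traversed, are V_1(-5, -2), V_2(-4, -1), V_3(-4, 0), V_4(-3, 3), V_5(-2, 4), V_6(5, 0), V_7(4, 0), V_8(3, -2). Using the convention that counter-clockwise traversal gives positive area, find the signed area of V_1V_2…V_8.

-34.5

Cross-terms: -3, -4, -12, -6, -20, 0, -8, -16  ⇒  Σ = -69
Signed area = Σ/2 = -34.5 (negative ⇒ clockwise traversal).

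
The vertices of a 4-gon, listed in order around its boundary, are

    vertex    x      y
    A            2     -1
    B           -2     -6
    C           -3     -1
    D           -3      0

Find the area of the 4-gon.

15

Σ = (-14) + (-16) + (-3) + (3) = -30
Area = |Σ|/2 = 15.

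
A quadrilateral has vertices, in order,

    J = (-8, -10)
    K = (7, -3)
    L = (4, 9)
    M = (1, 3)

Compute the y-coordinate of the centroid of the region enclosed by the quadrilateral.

Apply the shoelace formula. First the cross-terms c_i = x_i·y_{i+1} − x_{i+1}·y_i:
  94, 75, 3, 14  ⇒  2A = 186, A = 93.
Then Σ (y_i + y_{i+1})·c_i = -834, so ȳ = -834 / (6·93) = -139/93.

-139/93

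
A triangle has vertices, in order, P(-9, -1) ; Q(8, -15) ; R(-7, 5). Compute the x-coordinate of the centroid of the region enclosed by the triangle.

Apply the shoelace formula. First the cross-terms c_i = x_i·y_{i+1} − x_{i+1}·y_i:
  143, -65, 52  ⇒  2A = 130, A = 65.
Then Σ (x_i + x_{i+1})·c_i = -1040, so x̄ = -1040 / (6·65) = -8/3.

-8/3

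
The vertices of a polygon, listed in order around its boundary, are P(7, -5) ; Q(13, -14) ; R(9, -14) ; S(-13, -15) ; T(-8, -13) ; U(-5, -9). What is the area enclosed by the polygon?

Apply Gauss's area formula: 2A = Σ (x_i·y_{i+1} − x_{i+1}·y_i), indices taken mod 6.
Cross-terms: -33, -56, -317, 49, 7, 88  ⇒  Σ = -262
Area = |Σ|/2 = 131.

131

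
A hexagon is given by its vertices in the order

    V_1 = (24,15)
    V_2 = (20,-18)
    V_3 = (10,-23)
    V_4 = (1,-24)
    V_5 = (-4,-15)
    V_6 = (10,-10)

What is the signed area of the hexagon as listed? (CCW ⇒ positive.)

Apply the shoelace (surveyor's) formula: 2A = Σ (x_i·y_{i+1} − x_{i+1}·y_i), indices taken mod 6.
Σ = (-732) + (-280) + (-217) + (-111) + (190) + (390) = -760
Signed area = Σ/2 = -380 (negative ⇒ clockwise traversal).

-380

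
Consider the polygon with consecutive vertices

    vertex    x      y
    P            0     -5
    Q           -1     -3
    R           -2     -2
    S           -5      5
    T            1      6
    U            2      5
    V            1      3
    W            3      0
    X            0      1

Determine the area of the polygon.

Σ = (-5) + (-4) + (-20) + (-35) + (-7) + (1) + (-9) + (3) + (0) = -76
Area = |Σ|/2 = 38.

38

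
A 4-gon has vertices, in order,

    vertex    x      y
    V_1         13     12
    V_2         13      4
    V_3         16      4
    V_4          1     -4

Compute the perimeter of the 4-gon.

|V_1V_2| = √((0)² + (-8)²) = √64 = 8
|V_2V_3| = √((3)² + (0)²) = √9 = 3
|V_3V_4| = √((-15)² + (-8)²) = √289 = 17
|V_4V_1| = √((12)² + (16)²) = √400 = 20
Perimeter = 8 + 3 + 17 + 20 = 48.

48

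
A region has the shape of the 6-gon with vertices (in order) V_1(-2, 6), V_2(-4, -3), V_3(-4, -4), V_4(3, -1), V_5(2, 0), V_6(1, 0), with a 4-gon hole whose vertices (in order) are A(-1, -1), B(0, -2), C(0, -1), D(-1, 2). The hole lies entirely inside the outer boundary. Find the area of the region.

27

Outer boundary:
V_1→V_2: (-2)(-3) − (-4)(6) = 30
V_2→V_3: (-4)(-4) − (-4)(-3) = 4
V_3→V_4: (-4)(-1) − (3)(-4) = 16
V_4→V_5: (3)(0) − (2)(-1) = 2
V_5→V_6: (2)(0) − (1)(0) = 0
V_6→V_1: (1)(6) − (-2)(0) = 6
Σ = 58
Area = |Σ|/2 = 29.
Hole:
Apply the surveyor's formula: 2A = Σ (x_i·y_{i+1} − x_{i+1}·y_i), indices taken mod 4.
Cross-terms: 2, 0, -1, 3  ⇒  Σ = 4
Area = |Σ|/2 = 2.
Net area = 29 − 2 = 27.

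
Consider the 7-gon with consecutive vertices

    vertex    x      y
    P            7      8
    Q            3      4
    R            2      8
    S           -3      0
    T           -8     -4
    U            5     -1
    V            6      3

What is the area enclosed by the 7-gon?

Σ = (4) + (16) + (24) + (12) + (28) + (21) + (27) = 132
Area = |Σ|/2 = 66.

66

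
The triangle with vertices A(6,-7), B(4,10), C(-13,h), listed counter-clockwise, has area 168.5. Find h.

Write out the shoelace sum; only the two edges meeting at C involve h:
2·Area = [(4·h − (-13)·10) + ((-13)·(-7) − 6·h)] + 88
       = -2·h + 309 = 337
⇒ h = -14.

-14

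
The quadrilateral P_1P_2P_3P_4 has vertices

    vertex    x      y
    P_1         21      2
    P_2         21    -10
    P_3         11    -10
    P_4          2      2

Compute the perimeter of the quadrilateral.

|P_1P_2| = √((0)² + (-12)²) = √144 = 12
|P_2P_3| = √((-10)² + (0)²) = √100 = 10
|P_3P_4| = √((-9)² + (12)²) = √225 = 15
|P_4P_1| = √((19)² + (0)²) = √361 = 19
Perimeter = 12 + 10 + 15 + 19 = 56.

56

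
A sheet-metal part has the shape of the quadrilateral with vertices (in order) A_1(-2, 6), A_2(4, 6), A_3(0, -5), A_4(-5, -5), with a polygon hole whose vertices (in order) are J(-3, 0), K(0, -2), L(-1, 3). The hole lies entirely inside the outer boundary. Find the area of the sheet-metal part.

Outer boundary:
Apply Gauss's area formula: 2A = Σ (x_i·y_{i+1} − x_{i+1}·y_i), indices taken mod 4.
Σ = (-36) + (-20) + (-25) + (-40) = -121
Area = |Σ|/2 = 60.5.
Hole:
J→K: (-3)(-2) − (0)(0) = 6
K→L: (0)(3) − (-1)(-2) = -2
L→J: (-1)(0) − (-3)(3) = 9
Σ = 13
Area = |Σ|/2 = 6.5.
Net area = 60.5 − 6.5 = 54.

54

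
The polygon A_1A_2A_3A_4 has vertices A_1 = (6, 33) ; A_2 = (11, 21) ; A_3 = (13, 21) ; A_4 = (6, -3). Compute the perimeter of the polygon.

76

|A_1A_2| = √((5)² + (-12)²) = √169 = 13
|A_2A_3| = √((2)² + (0)²) = √4 = 2
|A_3A_4| = √((-7)² + (-24)²) = √625 = 25
|A_4A_1| = √((0)² + (36)²) = √1296 = 36
Perimeter = 13 + 2 + 25 + 36 = 76.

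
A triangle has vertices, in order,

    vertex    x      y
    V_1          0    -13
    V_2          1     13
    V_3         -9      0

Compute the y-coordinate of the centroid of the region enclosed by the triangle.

Apply Gauss's area formula. First the cross-terms c_i = x_i·y_{i+1} − x_{i+1}·y_i:
  13, 117, 117  ⇒  2A = 247, A = 123.5.
Then Σ (y_i + y_{i+1})·c_i = 0, so ȳ = 0 / (6·123.5) = 0.

0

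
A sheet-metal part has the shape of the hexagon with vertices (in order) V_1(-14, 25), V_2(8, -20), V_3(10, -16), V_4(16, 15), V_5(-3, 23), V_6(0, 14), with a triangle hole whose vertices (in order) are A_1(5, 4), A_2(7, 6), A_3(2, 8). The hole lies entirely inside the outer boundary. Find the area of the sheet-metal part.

Outer boundary:
Σ = (80) + (72) + (406) + (413) + (-42) + (196) = 1125
Area = |Σ|/2 = 562.5.
Hole:
Apply the surveyor's formula: 2A = Σ (x_i·y_{i+1} − x_{i+1}·y_i), indices taken mod 3.
Cross-terms: 2, 44, -32  ⇒  Σ = 14
Area = |Σ|/2 = 7.
Net area = 562.5 − 7 = 555.5.

555.5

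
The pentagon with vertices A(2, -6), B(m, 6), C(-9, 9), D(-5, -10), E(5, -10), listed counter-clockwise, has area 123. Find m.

-3

Write out the shoelace sum; only the two edges meeting at B involve m:
2·Area = [(2·6 − m·(-6)) + (m·9 − (-9)·6)] + 225
       = 15·m + 291 = 246
⇒ m = -3.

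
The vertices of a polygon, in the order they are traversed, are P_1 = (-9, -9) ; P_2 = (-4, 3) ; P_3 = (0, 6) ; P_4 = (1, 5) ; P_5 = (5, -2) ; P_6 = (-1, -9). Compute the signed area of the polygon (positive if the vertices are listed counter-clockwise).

-119.5

Σ = (-63) + (-24) + (-6) + (-27) + (-47) + (-72) = -239
Signed area = Σ/2 = -119.5 (negative ⇒ clockwise traversal).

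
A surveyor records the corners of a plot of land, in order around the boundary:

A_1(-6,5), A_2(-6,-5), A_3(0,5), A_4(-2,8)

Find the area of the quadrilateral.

39

Σ = (60) + (-30) + (10) + (38) = 78
Area = |Σ|/2 = 39.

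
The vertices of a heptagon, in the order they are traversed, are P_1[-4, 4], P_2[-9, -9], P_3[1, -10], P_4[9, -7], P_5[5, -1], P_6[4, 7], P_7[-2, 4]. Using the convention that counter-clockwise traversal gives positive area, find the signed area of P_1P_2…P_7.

Apply the shoelace formula: 2A = Σ (x_i·y_{i+1} − x_{i+1}·y_i), indices taken mod 7.
Cross-terms: 72, 99, 83, 26, 39, 30, 8  ⇒  Σ = 357
Signed area = Σ/2 = 178.5 (positive ⇒ counter-clockwise traversal).

178.5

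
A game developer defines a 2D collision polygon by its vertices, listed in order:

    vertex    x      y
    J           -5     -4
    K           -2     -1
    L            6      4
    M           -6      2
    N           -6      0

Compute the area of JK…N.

33.5

Apply Gauss's area formula: 2A = Σ (x_i·y_{i+1} − x_{i+1}·y_i), indices taken mod 5.
J→K: (-5)(-1) − (-2)(-4) = -3
K→L: (-2)(4) − (6)(-1) = -2
L→M: (6)(2) − (-6)(4) = 36
M→N: (-6)(0) − (-6)(2) = 12
N→J: (-6)(-4) − (-5)(0) = 24
Σ = 67
Area = |Σ|/2 = 33.5.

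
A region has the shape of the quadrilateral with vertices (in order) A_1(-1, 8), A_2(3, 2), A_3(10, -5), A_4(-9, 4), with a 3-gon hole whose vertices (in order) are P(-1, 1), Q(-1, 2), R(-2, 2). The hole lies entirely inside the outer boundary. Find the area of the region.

Outer boundary:
A_1→A_2: (-1)(2) − (3)(8) = -26
A_2→A_3: (3)(-5) − (10)(2) = -35
A_3→A_4: (10)(4) − (-9)(-5) = -5
A_4→A_1: (-9)(8) − (-1)(4) = -68
Σ = -134
Area = |Σ|/2 = 67.
Hole:
P→Q: (-1)(2) − (-1)(1) = -1
Q→R: (-1)(2) − (-2)(2) = 2
R→P: (-2)(1) − (-1)(2) = 0
Σ = 1
Area = |Σ|/2 = 0.5.
Net area = 67 − 0.5 = 66.5.

66.5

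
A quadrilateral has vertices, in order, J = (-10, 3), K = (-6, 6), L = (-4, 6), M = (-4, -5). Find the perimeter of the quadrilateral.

28

|JK| = √((4)² + (3)²) = √25 = 5
|KL| = √((2)² + (0)²) = √4 = 2
|LM| = √((0)² + (-11)²) = √121 = 11
|MJ| = √((-6)² + (8)²) = √100 = 10
Perimeter = 5 + 2 + 11 + 10 = 28.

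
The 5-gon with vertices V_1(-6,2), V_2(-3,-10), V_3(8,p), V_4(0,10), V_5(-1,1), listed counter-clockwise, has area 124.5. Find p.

Write out the shoelace sum; only the two edges meeting at V_3 involve p:
2·Area = [((-3)·p − 8·(-10)) + (8·10 − 0·p)] + 80
       = -3·p + 240 = 249
⇒ p = -3.

-3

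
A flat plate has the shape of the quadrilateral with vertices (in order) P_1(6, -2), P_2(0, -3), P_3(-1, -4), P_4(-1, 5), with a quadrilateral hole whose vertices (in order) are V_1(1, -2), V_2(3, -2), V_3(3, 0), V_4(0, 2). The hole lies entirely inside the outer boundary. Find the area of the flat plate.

Outer boundary:
Apply the shoelace formula: 2A = Σ (x_i·y_{i+1} − x_{i+1}·y_i), indices taken mod 4.
Σ = (-18) + (-3) + (-9) + (-28) = -58
Area = |Σ|/2 = 29.
Hole:
Apply the shoelace (surveyor's) formula: 2A = Σ (x_i·y_{i+1} − x_{i+1}·y_i), indices taken mod 4.
Cross-terms: 4, 6, 6, -2  ⇒  Σ = 14
Area = |Σ|/2 = 7.
Net area = 29 − 7 = 22.

22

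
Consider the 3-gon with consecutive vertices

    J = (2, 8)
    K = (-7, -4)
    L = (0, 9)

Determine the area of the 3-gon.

Cross-terms: 48, -63, -18  ⇒  Σ = -33
Area = |Σ|/2 = 16.5.

16.5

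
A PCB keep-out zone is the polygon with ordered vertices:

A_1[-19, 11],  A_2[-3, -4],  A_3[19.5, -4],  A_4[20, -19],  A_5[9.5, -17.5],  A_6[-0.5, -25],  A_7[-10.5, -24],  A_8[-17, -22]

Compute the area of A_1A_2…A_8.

769.875

Apply the surveyor's formula: 2A = Σ (x_i·y_{i+1} − x_{i+1}·y_i), indices taken mod 8.
A_1→A_2: (-19)(-4) − (-3)(11) = 109
A_2→A_3: (-3)(-4) − (19.5)(-4) = 90
A_3→A_4: (19.5)(-19) − (20)(-4) = -290.5
A_4→A_5: (20)(-17.5) − (9.5)(-19) = -169.5
A_5→A_6: (9.5)(-25) − (-0.5)(-17.5) = -246.25
A_6→A_7: (-0.5)(-24) − (-10.5)(-25) = -250.5
A_7→A_8: (-10.5)(-22) − (-17)(-24) = -177
A_8→A_1: (-17)(11) − (-19)(-22) = -605
Σ = -1539.75
Area = |Σ|/2 = 769.875.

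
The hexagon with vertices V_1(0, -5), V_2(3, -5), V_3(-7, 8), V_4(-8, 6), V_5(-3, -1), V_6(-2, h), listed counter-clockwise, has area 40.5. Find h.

The doubled signed area Σ (x_i y_{i+1} − x_{i+1} y_i) is linear in h.
With h=0 it equals 60; the coefficient of h is -3 (from the two edges through V_6).
So -3·h + 60 = 2·40.5 = 81 ⇒ h = -7.

-7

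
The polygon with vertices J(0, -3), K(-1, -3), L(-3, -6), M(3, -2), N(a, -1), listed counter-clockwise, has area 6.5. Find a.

2

Write out the shoelace sum; only the two edges meeting at N involve a:
2·Area = [(3·(-1) − a·(-2)) + (a·(-3) − 0·(-1))] + 18
       = -1·a + 15 = 13
⇒ a = 2.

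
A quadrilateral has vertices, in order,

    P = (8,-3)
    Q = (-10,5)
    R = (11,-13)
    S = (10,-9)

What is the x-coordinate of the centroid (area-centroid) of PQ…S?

Apply the shoelace (surveyor's) formula. First the cross-terms c_i = x_i·y_{i+1} − x_{i+1}·y_i:
  10, 75, 31, 42  ⇒  2A = 158, A = 79.
Then Σ (x_i + x_{i+1})·c_i = 1462, so x̄ = 1462 / (6·79) = 731/237.

731/237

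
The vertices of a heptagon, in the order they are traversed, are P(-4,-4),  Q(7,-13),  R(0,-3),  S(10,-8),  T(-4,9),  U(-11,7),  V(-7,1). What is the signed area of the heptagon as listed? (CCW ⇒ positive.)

144

Apply the shoelace formula: 2A = Σ (x_i·y_{i+1} − x_{i+1}·y_i), indices taken mod 7.
Cross-terms: 80, -21, 30, 58, 71, 38, 32  ⇒  Σ = 288
Signed area = Σ/2 = 144 (positive ⇒ counter-clockwise traversal).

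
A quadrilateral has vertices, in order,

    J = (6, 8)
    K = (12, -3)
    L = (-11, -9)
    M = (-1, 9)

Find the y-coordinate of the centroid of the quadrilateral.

Apply the shoelace (surveyor's) formula. First the cross-terms c_i = x_i·y_{i+1} − x_{i+1}·y_i:
  -114, -141, -108, -62  ⇒  2A = -425, A = -212.5.
Then Σ (y_i + y_{i+1})·c_i = 68, so ȳ = 68 / (6·(-212.5)) = -4/75.

-4/75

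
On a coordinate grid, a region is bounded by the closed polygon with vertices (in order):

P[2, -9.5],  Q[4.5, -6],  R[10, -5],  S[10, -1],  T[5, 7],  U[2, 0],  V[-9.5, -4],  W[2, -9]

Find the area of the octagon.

Σ = (30.75) + (37.5) + (40) + (75) + (-14) + (-8) + (93.5) + (-1) = 253.75
Area = |Σ|/2 = 126.875.

126.875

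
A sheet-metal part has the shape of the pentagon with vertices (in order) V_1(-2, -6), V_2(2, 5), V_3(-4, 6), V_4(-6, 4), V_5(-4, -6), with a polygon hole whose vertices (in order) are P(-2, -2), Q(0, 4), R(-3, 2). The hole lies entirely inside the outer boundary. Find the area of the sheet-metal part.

52

Outer boundary:
Apply the shoelace formula: 2A = Σ (x_i·y_{i+1} − x_{i+1}·y_i), indices taken mod 5.
V_1→V_2: (-2)(5) − (2)(-6) = 2
V_2→V_3: (2)(6) − (-4)(5) = 32
V_3→V_4: (-4)(4) − (-6)(6) = 20
V_4→V_5: (-6)(-6) − (-4)(4) = 52
V_5→V_1: (-4)(-6) − (-2)(-6) = 12
Σ = 118
Area = |Σ|/2 = 59.
Hole:
Apply the shoelace (surveyor's) formula: 2A = Σ (x_i·y_{i+1} − x_{i+1}·y_i), indices taken mod 3.
Cross-terms: -8, 12, 10  ⇒  Σ = 14
Area = |Σ|/2 = 7.
Net area = 59 − 7 = 52.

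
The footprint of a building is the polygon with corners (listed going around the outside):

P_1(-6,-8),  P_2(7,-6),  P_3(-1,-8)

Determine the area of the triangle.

5

Σ = (92) + (-62) + (-40) = -10
Area = |Σ|/2 = 5.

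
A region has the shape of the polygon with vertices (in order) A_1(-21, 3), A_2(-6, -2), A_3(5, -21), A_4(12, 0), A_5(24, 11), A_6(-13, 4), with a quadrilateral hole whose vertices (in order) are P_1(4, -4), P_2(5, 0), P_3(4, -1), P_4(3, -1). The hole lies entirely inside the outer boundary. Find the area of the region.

429

Outer boundary:
Σ = (60) + (136) + (252) + (132) + (239) + (45) = 864
Area = |Σ|/2 = 432.
Hole:
Apply the shoelace formula: 2A = Σ (x_i·y_{i+1} − x_{i+1}·y_i), indices taken mod 4.
Cross-terms: 20, -5, -1, -8  ⇒  Σ = 6
Area = |Σ|/2 = 3.
Net area = 432 − 3 = 429.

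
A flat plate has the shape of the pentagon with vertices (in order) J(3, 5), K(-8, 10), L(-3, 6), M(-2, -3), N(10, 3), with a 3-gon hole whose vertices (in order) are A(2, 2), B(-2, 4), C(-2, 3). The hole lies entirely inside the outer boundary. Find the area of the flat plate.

67

Outer boundary:
J→K: (3)(10) − (-8)(5) = 70
K→L: (-8)(6) − (-3)(10) = -18
L→M: (-3)(-3) − (-2)(6) = 21
M→N: (-2)(3) − (10)(-3) = 24
N→J: (10)(5) − (3)(3) = 41
Σ = 138
Area = |Σ|/2 = 69.
Hole:
Apply Gauss's area formula: 2A = Σ (x_i·y_{i+1} − x_{i+1}·y_i), indices taken mod 3.
Σ = (12) + (2) + (-10) = 4
Area = |Σ|/2 = 2.
Net area = 69 − 2 = 67.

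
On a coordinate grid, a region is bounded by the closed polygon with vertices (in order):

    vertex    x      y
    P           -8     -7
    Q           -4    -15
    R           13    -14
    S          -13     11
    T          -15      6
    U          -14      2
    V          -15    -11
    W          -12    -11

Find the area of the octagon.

Apply the shoelace formula: 2A = Σ (x_i·y_{i+1} − x_{i+1}·y_i), indices taken mod 8.
Σ = (92) + (251) + (-39) + (87) + (54) + (184) + (33) + (-4) = 658
Area = |Σ|/2 = 329.

329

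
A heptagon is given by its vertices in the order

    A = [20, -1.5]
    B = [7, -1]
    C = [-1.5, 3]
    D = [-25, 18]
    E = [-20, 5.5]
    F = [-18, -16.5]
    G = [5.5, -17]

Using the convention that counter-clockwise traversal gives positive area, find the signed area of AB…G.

719

A→B: (20)(-1) − (7)(-1.5) = -9.5
B→C: (7)(3) − (-1.5)(-1) = 19.5
C→D: (-1.5)(18) − (-25)(3) = 48
D→E: (-25)(5.5) − (-20)(18) = 222.5
E→F: (-20)(-16.5) − (-18)(5.5) = 429
F→G: (-18)(-17) − (5.5)(-16.5) = 396.75
G→A: (5.5)(-1.5) − (20)(-17) = 331.75
Σ = 1438
Signed area = Σ/2 = 719 (positive ⇒ counter-clockwise traversal).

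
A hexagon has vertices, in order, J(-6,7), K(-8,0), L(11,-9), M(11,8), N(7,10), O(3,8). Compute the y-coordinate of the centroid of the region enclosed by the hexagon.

Apply the surveyor's formula. First the cross-terms c_i = x_i·y_{i+1} − x_{i+1}·y_i:
  56, 72, 187, 54, 26, 69  ⇒  2A = 464, A = 232.
Then Σ (y_i + y_{i+1})·c_i = 2032, so ȳ = 2032 / (6·232) = 127/87.

127/87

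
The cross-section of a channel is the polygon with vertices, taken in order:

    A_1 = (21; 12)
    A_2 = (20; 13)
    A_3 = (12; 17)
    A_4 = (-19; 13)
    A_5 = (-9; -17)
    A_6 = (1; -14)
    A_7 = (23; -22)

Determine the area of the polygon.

Apply Gauss's area formula: 2A = Σ (x_i·y_{i+1} − x_{i+1}·y_i), indices taken mod 7.
Cross-terms: 33, 184, 479, 440, 143, 300, 738  ⇒  Σ = 2317
Area = |Σ|/2 = 1158.5.

1158.5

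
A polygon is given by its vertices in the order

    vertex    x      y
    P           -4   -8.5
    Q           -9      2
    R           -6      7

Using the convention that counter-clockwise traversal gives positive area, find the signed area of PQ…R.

-28.25

Apply the surveyor's formula: 2A = Σ (x_i·y_{i+1} − x_{i+1}·y_i), indices taken mod 3.
Cross-terms: -84.5, -51, 79  ⇒  Σ = -56.5
Signed area = Σ/2 = -28.25 (negative ⇒ clockwise traversal).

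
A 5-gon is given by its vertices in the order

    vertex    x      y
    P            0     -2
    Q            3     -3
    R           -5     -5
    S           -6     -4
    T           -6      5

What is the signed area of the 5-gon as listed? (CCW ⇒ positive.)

Apply the surveyor's formula: 2A = Σ (x_i·y_{i+1} − x_{i+1}·y_i), indices taken mod 5.
Σ = (6) + (-30) + (-10) + (-54) + (12) = -76
Signed area = Σ/2 = -38 (negative ⇒ clockwise traversal).

-38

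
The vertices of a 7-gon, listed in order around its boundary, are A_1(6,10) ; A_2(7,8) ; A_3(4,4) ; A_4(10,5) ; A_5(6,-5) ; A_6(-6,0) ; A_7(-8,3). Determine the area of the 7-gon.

Σ = (-22) + (-4) + (-20) + (-80) + (-30) + (-18) + (-98) = -272
Area = |Σ|/2 = 136.

136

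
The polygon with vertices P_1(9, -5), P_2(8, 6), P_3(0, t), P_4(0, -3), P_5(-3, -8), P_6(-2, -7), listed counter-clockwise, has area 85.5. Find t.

1

The doubled signed area Σ (x_i y_{i+1} − x_{i+1} y_i) is linear in t.
With t=0 it equals 163; the coefficient of t is 8 (from the two edges through P_3).
So 8·t + 163 = 2·85.5 = 171 ⇒ t = 1.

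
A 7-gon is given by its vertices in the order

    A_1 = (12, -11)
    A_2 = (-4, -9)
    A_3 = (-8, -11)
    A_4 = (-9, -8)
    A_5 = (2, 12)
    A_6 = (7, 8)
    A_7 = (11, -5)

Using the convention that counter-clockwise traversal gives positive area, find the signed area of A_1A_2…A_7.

-279.5

Apply the shoelace formula: 2A = Σ (x_i·y_{i+1} − x_{i+1}·y_i), indices taken mod 7.
Σ = (-152) + (-28) + (-35) + (-92) + (-68) + (-123) + (-61) = -559
Signed area = Σ/2 = -279.5 (negative ⇒ clockwise traversal).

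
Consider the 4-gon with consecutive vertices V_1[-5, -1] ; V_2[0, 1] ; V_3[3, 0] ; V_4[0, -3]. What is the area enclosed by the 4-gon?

16

Apply the shoelace (surveyor's) formula: 2A = Σ (x_i·y_{i+1} − x_{i+1}·y_i), indices taken mod 4.
Σ = (-5) + (-3) + (-9) + (-15) = -32
Area = |Σ|/2 = 16.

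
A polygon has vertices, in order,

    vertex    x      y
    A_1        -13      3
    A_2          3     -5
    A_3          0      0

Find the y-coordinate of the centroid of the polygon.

Apply Gauss's area formula. First the cross-terms c_i = x_i·y_{i+1} − x_{i+1}·y_i:
  56, 0, 0  ⇒  2A = 56, A = 28.
Then Σ (y_i + y_{i+1})·c_i = -112, so ȳ = -112 / (6·28) = -2/3.

-2/3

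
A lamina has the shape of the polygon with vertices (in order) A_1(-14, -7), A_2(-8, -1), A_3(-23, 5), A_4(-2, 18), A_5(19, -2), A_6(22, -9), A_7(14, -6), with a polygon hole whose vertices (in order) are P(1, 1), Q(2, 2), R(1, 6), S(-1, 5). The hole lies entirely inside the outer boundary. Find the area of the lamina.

573.5

Outer boundary:
Σ = (-42) + (-63) + (-404) + (-338) + (-127) + (-6) + (-182) = -1162
Area = |Σ|/2 = 581.
Hole:
P→Q: (1)(2) − (2)(1) = 0
Q→R: (2)(6) − (1)(2) = 10
R→S: (1)(5) − (-1)(6) = 11
S→P: (-1)(1) − (1)(5) = -6
Σ = 15
Area = |Σ|/2 = 7.5.
Net area = 581 − 7.5 = 573.5.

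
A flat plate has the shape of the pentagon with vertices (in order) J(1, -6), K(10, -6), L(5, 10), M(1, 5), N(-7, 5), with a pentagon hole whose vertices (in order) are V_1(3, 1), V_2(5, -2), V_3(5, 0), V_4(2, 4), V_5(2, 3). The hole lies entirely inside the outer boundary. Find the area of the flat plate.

133

Outer boundary:
Apply Gauss's area formula: 2A = Σ (x_i·y_{i+1} − x_{i+1}·y_i), indices taken mod 5.
Cross-terms: 54, 130, 15, 40, 37  ⇒  Σ = 276
Area = |Σ|/2 = 138.
Hole:
Apply the shoelace formula: 2A = Σ (x_i·y_{i+1} − x_{i+1}·y_i), indices taken mod 5.
Σ = (-11) + (10) + (20) + (-2) + (-7) = 10
Area = |Σ|/2 = 5.
Net area = 138 − 5 = 133.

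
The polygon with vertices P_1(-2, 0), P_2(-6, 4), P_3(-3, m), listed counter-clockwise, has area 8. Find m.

Write out the shoelace sum; only the two edges meeting at P_3 involve m:
2·Area = [((-6)·m − (-3)·4) + ((-3)·0 − (-2)·m)] + -8
       = -4·m + 4 = 16
⇒ m = -3.

-3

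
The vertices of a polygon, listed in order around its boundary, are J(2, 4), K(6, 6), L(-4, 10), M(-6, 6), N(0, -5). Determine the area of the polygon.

Cross-terms: -12, 84, 36, 30, 10  ⇒  Σ = 148
Area = |Σ|/2 = 74.

74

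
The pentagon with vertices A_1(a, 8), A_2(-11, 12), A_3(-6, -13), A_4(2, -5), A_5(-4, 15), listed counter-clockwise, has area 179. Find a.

Write out the shoelace sum; only the two edges meeting at A_1 involve a:
2·Area = [((-4)·8 − a·15) + (a·12 − (-11)·8)] + 281
       = -3·a + 337 = 358
⇒ a = -7.

-7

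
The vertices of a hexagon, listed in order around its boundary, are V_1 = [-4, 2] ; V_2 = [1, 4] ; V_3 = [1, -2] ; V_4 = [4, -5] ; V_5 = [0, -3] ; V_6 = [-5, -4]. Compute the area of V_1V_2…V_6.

Cross-terms: -18, -6, 3, -12, -15, -26  ⇒  Σ = -74
Area = |Σ|/2 = 37.

37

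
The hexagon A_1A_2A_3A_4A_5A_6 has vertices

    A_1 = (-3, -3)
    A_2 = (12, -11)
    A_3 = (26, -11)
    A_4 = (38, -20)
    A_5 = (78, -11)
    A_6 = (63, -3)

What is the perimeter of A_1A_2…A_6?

170

|A_1A_2| = √((15)² + (-8)²) = √289 = 17
|A_2A_3| = √((14)² + (0)²) = √196 = 14
|A_3A_4| = √((12)² + (-9)²) = √225 = 15
|A_4A_5| = √((40)² + (9)²) = √1681 = 41
|A_5A_6| = √((-15)² + (8)²) = √289 = 17
|A_6A_1| = √((-66)² + (0)²) = √4356 = 66
Perimeter = 17 + 14 + 15 + 41 + 17 + 66 = 170.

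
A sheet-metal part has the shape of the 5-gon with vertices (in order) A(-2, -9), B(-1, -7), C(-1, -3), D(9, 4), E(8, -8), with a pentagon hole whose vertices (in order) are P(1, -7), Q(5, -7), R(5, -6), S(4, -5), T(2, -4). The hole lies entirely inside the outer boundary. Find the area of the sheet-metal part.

Outer boundary:
Apply the surveyor's formula: 2A = Σ (x_i·y_{i+1} − x_{i+1}·y_i), indices taken mod 5.
Σ = (5) + (-4) + (23) + (-104) + (-88) = -168
Area = |Σ|/2 = 84.
Hole:
Apply the surveyor's formula: 2A = Σ (x_i·y_{i+1} − x_{i+1}·y_i), indices taken mod 5.
P→Q: (1)(-7) − (5)(-7) = 28
Q→R: (5)(-6) − (5)(-7) = 5
R→S: (5)(-5) − (4)(-6) = -1
S→T: (4)(-4) − (2)(-5) = -6
T→P: (2)(-7) − (1)(-4) = -10
Σ = 16
Area = |Σ|/2 = 8.
Net area = 84 − 8 = 76.

76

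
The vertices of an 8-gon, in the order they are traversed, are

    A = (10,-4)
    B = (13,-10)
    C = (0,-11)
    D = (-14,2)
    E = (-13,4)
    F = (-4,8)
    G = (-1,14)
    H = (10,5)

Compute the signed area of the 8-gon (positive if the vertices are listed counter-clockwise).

Apply Gauss's area formula: 2A = Σ (x_i·y_{i+1} − x_{i+1}·y_i), indices taken mod 8.
A→B: (10)(-10) − (13)(-4) = -48
B→C: (13)(-11) − (0)(-10) = -143
C→D: (0)(2) − (-14)(-11) = -154
D→E: (-14)(4) − (-13)(2) = -30
E→F: (-13)(8) − (-4)(4) = -88
F→G: (-4)(14) − (-1)(8) = -48
G→H: (-1)(5) − (10)(14) = -145
H→A: (10)(-4) − (10)(5) = -90
Σ = -746
Signed area = Σ/2 = -373 (negative ⇒ clockwise traversal).

-373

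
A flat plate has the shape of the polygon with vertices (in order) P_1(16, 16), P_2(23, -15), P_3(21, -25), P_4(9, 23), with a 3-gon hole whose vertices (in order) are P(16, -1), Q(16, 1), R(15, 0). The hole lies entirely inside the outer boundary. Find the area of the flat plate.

191

Outer boundary:
Apply the shoelace (surveyor's) formula: 2A = Σ (x_i·y_{i+1} − x_{i+1}·y_i), indices taken mod 4.
Cross-terms: -608, -260, 708, -224  ⇒  Σ = -384
Area = |Σ|/2 = 192.
Hole:
Cross-terms: 32, -15, -15  ⇒  Σ = 2
Area = |Σ|/2 = 1.
Net area = 192 − 1 = 191.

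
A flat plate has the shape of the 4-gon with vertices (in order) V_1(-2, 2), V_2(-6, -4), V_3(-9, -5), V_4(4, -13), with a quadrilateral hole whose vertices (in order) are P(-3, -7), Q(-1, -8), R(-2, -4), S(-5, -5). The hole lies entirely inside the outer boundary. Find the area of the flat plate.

Outer boundary:
Σ = (20) + (-6) + (137) + (-18) = 133
Area = |Σ|/2 = 66.5.
Hole:
Apply the shoelace formula: 2A = Σ (x_i·y_{i+1} − x_{i+1}·y_i), indices taken mod 4.
P→Q: (-3)(-8) − (-1)(-7) = 17
Q→R: (-1)(-4) − (-2)(-8) = -12
R→S: (-2)(-5) − (-5)(-4) = -10
S→P: (-5)(-7) − (-3)(-5) = 20
Σ = 15
Area = |Σ|/2 = 7.5.
Net area = 66.5 − 7.5 = 59.

59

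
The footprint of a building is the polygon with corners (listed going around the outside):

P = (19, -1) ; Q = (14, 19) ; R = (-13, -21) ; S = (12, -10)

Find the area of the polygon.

Apply the shoelace formula: 2A = Σ (x_i·y_{i+1} − x_{i+1}·y_i), indices taken mod 4.
Σ = (375) + (-47) + (382) + (178) = 888
Area = |Σ|/2 = 444.

444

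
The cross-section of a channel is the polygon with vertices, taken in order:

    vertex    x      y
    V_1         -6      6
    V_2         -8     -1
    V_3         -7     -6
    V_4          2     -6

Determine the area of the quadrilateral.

62.5

Σ = (54) + (41) + (54) + (-24) = 125
Area = |Σ|/2 = 62.5.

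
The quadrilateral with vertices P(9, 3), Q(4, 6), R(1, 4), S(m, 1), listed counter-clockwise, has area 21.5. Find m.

1

Write out the shoelace sum; only the two edges meeting at S involve m:
2·Area = [(1·1 − m·4) + (m·3 − 9·1)] + 52
       = -1·m + 44 = 43
⇒ m = 1.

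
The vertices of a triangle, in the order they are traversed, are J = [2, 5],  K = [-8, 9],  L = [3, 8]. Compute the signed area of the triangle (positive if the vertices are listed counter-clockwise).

Apply the shoelace formula: 2A = Σ (x_i·y_{i+1} − x_{i+1}·y_i), indices taken mod 3.
Σ = (58) + (-91) + (-1) = -34
Signed area = Σ/2 = -17 (negative ⇒ clockwise traversal).

-17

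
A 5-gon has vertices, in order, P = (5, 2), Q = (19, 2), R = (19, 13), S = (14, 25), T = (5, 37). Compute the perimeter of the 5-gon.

88

|PQ| = √((14)² + (0)²) = √196 = 14
|QR| = √((0)² + (11)²) = √121 = 11
|RS| = √((-5)² + (12)²) = √169 = 13
|ST| = √((-9)² + (12)²) = √225 = 15
|TP| = √((0)² + (-35)²) = √1225 = 35
Perimeter = 14 + 11 + 13 + 15 + 35 = 88.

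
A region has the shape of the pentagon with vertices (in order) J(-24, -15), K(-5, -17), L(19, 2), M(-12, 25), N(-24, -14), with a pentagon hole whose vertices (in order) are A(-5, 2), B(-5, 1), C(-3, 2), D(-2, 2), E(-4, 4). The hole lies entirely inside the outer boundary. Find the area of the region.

964.5

Outer boundary:
Apply the surveyor's formula: 2A = Σ (x_i·y_{i+1} − x_{i+1}·y_i), indices taken mod 5.
Σ = (333) + (313) + (499) + (768) + (24) = 1937
Area = |Σ|/2 = 968.5.
Hole:
Apply the shoelace formula: 2A = Σ (x_i·y_{i+1} − x_{i+1}·y_i), indices taken mod 5.
Σ = (5) + (-7) + (-2) + (0) + (12) = 8
Area = |Σ|/2 = 4.
Net area = 968.5 − 4 = 964.5.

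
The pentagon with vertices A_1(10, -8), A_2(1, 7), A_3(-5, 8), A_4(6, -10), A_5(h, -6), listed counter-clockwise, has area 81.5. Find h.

8

Write out the shoelace sum; only the two edges meeting at A_5 involve h:
2·Area = [(6·(-6) − h·(-10)) + (h·(-8) − 10·(-6))] + 123
       = 2·h + 147 = 163
⇒ h = 8.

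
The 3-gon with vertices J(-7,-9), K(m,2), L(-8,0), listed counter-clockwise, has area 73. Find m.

8

Write out the shoelace sum; only the two edges meeting at K involve m:
2·Area = [((-7)·2 − m·(-9)) + (m·0 − (-8)·2)] + 72
       = 9·m + 74 = 146
⇒ m = 8.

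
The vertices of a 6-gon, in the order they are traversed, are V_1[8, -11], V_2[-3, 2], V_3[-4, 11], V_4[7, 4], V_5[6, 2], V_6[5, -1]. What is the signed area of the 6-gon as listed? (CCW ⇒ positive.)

-104

Apply the surveyor's formula: 2A = Σ (x_i·y_{i+1} − x_{i+1}·y_i), indices taken mod 6.
Σ = (-17) + (-25) + (-93) + (-10) + (-16) + (-47) = -208
Signed area = Σ/2 = -104 (negative ⇒ clockwise traversal).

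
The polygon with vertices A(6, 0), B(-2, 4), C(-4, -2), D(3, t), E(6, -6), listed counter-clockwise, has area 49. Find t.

The doubled signed area Σ (x_i y_{i+1} − x_{i+1} y_i) is linear in t.
With t=0 it equals 68; the coefficient of t is -10 (from the two edges through D).
So -10·t + 68 = 2·49 = 98 ⇒ t = -3.

-3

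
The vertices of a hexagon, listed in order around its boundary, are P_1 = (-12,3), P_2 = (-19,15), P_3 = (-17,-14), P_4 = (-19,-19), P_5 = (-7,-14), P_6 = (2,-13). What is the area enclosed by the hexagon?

Cross-terms: -123, 521, 57, 133, 119, -150  ⇒  Σ = 557
Area = |Σ|/2 = 278.5.

278.5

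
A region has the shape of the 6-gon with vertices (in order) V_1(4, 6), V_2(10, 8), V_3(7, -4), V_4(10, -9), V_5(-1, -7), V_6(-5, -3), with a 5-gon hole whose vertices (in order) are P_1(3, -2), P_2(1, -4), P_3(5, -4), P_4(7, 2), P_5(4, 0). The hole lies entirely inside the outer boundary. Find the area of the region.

Outer boundary:
Apply the surveyor's formula: 2A = Σ (x_i·y_{i+1} − x_{i+1}·y_i), indices taken mod 6.
Cross-terms: -28, -96, -23, -79, -32, -18  ⇒  Σ = -276
Area = |Σ|/2 = 138.
Hole:
Σ = (-10) + (16) + (38) + (-8) + (-8) = 28
Area = |Σ|/2 = 14.
Net area = 138 − 14 = 124.

124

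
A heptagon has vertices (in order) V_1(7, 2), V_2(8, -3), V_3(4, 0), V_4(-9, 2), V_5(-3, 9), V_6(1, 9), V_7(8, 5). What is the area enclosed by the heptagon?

Cross-terms: -37, 12, 8, -75, -36, -67, -19  ⇒  Σ = -214
Area = |Σ|/2 = 107.

107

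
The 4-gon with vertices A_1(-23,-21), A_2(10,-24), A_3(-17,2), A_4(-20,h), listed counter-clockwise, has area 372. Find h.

-15

Write out the shoelace sum; only the two edges meeting at A_4 involve h:
2·Area = [((-17)·h − (-20)·2) + ((-20)·(-21) − (-23)·h)] + 374
       = 6·h + 834 = 744
⇒ h = -15.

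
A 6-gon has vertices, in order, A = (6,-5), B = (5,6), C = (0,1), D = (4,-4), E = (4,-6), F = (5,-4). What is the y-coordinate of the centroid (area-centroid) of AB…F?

Apply the shoelace formula. First the cross-terms c_i = x_i·y_{i+1} − x_{i+1}·y_i:
  61, 5, -4, -8, 14, -1  ⇒  2A = 67, A = 33.5.
Then Σ (y_i + y_{i+1})·c_i = 57, so ȳ = 57 / (6·33.5) = 19/67.

19/67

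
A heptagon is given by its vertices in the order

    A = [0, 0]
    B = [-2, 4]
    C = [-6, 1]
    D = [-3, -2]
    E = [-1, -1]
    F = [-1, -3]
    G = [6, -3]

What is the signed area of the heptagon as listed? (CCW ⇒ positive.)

30.5

Apply Gauss's area formula: 2A = Σ (x_i·y_{i+1} − x_{i+1}·y_i), indices taken mod 7.
Σ = (0) + (22) + (15) + (1) + (2) + (21) + (0) = 61
Signed area = Σ/2 = 30.5 (positive ⇒ counter-clockwise traversal).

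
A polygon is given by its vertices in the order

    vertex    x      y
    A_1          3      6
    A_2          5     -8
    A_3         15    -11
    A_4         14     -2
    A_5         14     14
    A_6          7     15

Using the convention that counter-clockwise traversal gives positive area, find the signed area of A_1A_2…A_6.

Σ = (-54) + (65) + (124) + (224) + (112) + (-3) = 468
Signed area = Σ/2 = 234 (positive ⇒ counter-clockwise traversal).

234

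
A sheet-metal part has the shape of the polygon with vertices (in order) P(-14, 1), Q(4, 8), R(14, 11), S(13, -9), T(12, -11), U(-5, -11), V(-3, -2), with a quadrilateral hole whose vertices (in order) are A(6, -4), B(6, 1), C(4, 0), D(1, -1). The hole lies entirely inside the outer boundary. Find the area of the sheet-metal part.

Outer boundary:
Cross-terms: -116, -68, -269, -35, -187, -23, -31  ⇒  Σ = -729
Area = |Σ|/2 = 364.5.
Hole:
Apply the shoelace (surveyor's) formula: 2A = Σ (x_i·y_{i+1} − x_{i+1}·y_i), indices taken mod 4.
Σ = (30) + (-4) + (-4) + (2) = 24
Area = |Σ|/2 = 12.
Net area = 364.5 − 12 = 352.5.

352.5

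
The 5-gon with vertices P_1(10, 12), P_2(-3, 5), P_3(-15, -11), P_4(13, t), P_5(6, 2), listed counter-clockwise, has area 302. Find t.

The doubled signed area Σ (x_i y_{i+1} − x_{i+1} y_i) is linear in t.
With t=0 it equals 415; the coefficient of t is -21 (from the two edges through P_4).
So -21·t + 415 = 2·302 = 604 ⇒ t = -9.

-9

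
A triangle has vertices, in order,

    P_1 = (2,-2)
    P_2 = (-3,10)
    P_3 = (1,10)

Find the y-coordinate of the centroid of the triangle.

Apply the surveyor's formula. First the cross-terms c_i = x_i·y_{i+1} − x_{i+1}·y_i:
  14, -40, -22  ⇒  2A = -48, A = -24.
Then Σ (y_i + y_{i+1})·c_i = -864, so ȳ = -864 / (6·(-24)) = 6.

6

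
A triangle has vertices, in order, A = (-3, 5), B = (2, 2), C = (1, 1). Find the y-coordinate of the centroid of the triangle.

8/3

Apply the surveyor's formula. First the cross-terms c_i = x_i·y_{i+1} − x_{i+1}·y_i:
  -16, 0, 8  ⇒  2A = -8, A = -4.
Then Σ (y_i + y_{i+1})·c_i = -64, so ȳ = -64 / (6·(-4)) = 8/3.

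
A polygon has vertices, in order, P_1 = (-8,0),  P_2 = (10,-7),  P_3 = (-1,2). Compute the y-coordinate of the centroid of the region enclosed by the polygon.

Apply the surveyor's formula. First the cross-terms c_i = x_i·y_{i+1} − x_{i+1}·y_i:
  56, 13, 16  ⇒  2A = 85, A = 42.5.
Then Σ (y_i + y_{i+1})·c_i = -425, so ȳ = -425 / (6·42.5) = -5/3.

-5/3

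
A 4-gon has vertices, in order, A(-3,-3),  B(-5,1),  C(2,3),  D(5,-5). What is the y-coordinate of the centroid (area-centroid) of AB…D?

Apply Gauss's area formula. First the cross-terms c_i = x_i·y_{i+1} − x_{i+1}·y_i:
  -18, -17, -25, -30  ⇒  2A = -90, A = -45.
Then Σ (y_i + y_{i+1})·c_i = 258, so ȳ = 258 / (6·(-45)) = -43/45.

-43/45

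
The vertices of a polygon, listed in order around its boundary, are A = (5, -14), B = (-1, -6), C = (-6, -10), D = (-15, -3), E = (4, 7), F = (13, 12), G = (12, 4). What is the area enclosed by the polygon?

309

Σ = (-44) + (-26) + (-132) + (-93) + (-43) + (-92) + (-188) = -618
Area = |Σ|/2 = 309.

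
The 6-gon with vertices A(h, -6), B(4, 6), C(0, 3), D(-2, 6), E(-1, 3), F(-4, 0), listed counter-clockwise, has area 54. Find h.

Write out the shoelace sum; only the two edges meeting at A involve h:
2·Area = [((-4)·(-6) − h·0) + (h·6 − 4·(-6))] + 30
       = 6·h + 78 = 108
⇒ h = 5.

5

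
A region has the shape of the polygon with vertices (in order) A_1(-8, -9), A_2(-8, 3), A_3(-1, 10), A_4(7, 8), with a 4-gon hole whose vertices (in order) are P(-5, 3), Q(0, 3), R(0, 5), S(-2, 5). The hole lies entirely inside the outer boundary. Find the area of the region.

Outer boundary:
Σ = (-96) + (-77) + (-78) + (1) = -250
Area = |Σ|/2 = 125.
Hole:
Apply Gauss's area formula: 2A = Σ (x_i·y_{i+1} − x_{i+1}·y_i), indices taken mod 4.
P→Q: (-5)(3) − (0)(3) = -15
Q→R: (0)(5) − (0)(3) = 0
R→S: (0)(5) − (-2)(5) = 10
S→P: (-2)(3) − (-5)(5) = 19
Σ = 14
Area = |Σ|/2 = 7.
Net area = 125 − 7 = 118.

118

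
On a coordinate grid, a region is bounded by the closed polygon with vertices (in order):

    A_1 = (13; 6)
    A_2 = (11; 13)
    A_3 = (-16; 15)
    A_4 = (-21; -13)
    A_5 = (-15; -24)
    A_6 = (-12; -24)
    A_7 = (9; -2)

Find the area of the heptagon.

Apply the shoelace formula: 2A = Σ (x_i·y_{i+1} − x_{i+1}·y_i), indices taken mod 7.
A_1→A_2: (13)(13) − (11)(6) = 103
A_2→A_3: (11)(15) − (-16)(13) = 373
A_3→A_4: (-16)(-13) − (-21)(15) = 523
A_4→A_5: (-21)(-24) − (-15)(-13) = 309
A_5→A_6: (-15)(-24) − (-12)(-24) = 72
A_6→A_7: (-12)(-2) − (9)(-24) = 240
A_7→A_1: (9)(6) − (13)(-2) = 80
Σ = 1700
Area = |Σ|/2 = 850.

850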